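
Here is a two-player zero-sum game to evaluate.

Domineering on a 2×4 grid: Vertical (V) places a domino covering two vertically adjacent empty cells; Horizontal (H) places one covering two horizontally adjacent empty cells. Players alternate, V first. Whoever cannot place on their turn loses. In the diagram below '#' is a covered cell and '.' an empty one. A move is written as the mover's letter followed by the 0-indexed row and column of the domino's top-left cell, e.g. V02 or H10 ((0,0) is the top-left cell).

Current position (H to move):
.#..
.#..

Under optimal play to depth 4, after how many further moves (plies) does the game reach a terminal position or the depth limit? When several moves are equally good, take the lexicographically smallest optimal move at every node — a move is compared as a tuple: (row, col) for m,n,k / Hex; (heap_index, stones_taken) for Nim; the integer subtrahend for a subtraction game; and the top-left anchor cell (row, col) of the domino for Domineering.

p1 H@[.#../.#..]: H02[.###/.#..]+1* H12[.#../.###]+1
p2 V@[.###/.#..]: V00[####/##..]-1*
p3 H@[####/##..]: H12[####/####]+1*
p4 V@[####/####] terminal -1; root [.#../.#..] d4

PV length from [.#../.#..]: 3 plies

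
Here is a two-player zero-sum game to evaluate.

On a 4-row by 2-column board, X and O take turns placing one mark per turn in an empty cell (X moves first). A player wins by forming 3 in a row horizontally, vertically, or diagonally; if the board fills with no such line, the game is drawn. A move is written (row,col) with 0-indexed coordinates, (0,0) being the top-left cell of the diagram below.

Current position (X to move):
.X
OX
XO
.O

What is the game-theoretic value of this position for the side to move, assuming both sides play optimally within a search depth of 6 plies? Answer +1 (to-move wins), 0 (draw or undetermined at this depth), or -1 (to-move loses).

ply 1, X at .X/OX/XO/.O | (0,0)=+0→XX/OX/XO/.O*; (3,0)=+0→.X/OX/XO/XO
ply 2, O at XX/OX/XO/.O | (3,0)=+0→XX/OX/XO/OO*
ply 3: XX/OX/XO/OO is terminal +0 (X); from .X/OX/XO/.O depth 6

value(.X/OX/XO/.O, X) = 0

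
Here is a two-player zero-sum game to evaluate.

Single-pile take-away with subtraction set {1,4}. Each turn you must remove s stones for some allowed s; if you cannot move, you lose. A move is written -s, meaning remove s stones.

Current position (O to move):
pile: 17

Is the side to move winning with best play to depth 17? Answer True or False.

O winning at [17]: False

[17] O move#1: -1:-1/16*, -4:-1/13
[16] X move#2: -1:+1/15*, -4:+1/12
[15] O move#3: -1:-1/14*, -4:-1/11
[14] X move#4: -1:-1/13, -4:+1/10*
[10] O move#5: -1:-1/9*, -4:-1/6
[9] X move#6: -1:-1/8, -4:+1/5*
[5] O move#7: -1:-1/4*, -4:-1/1
[4] X move#8: -1:-1/3, -4:+1/0*
[0] end (terminal -1, O#9); searched 17 to 17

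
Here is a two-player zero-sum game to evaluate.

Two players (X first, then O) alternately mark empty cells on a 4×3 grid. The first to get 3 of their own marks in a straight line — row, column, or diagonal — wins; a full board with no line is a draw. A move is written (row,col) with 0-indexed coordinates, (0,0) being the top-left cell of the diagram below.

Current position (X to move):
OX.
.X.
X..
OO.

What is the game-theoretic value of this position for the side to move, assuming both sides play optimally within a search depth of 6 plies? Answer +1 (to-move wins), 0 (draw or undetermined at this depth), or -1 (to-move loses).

[OX./.X./X../OO.] X move#1: (0,2):+1/OXX/.X./X../OO.*, (1,0):-1/OX./XX./X../OO., (1,2):-1/OX./.XX/X../OO., (2,1):+1/OX./.X./XX./OO., (2,2):-1/OX./.X./X.X/OO., (3,2):+1/OX./.X./X../OOX
[OXX/.X./X../OO.] end (terminal -1, O#2); searched OX./.X./X../OO. to 6

value(OX./.X./X../OO., X) = +1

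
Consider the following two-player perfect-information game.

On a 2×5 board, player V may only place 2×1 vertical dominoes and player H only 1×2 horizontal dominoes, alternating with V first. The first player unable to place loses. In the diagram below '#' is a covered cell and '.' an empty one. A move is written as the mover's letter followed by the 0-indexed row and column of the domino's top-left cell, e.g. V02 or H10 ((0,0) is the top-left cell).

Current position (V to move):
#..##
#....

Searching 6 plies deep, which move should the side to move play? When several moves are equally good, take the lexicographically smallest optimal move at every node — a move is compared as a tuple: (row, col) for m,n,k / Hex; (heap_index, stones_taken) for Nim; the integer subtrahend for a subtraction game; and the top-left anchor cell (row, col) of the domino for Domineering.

V's best at [#..##/#....]: V02

p1 V@[#..##/#....]: V01[##.##/##...]-1 V02[#.###/#.#..]+1*
p2 H@[#.###/#.#..]: H13[#.###/#.###]-1*
p3 V@[#.###/#.###]: V01[#####/#####]+1*
p4 H@[#####/#####] terminal -1; root [#..##/#....] d6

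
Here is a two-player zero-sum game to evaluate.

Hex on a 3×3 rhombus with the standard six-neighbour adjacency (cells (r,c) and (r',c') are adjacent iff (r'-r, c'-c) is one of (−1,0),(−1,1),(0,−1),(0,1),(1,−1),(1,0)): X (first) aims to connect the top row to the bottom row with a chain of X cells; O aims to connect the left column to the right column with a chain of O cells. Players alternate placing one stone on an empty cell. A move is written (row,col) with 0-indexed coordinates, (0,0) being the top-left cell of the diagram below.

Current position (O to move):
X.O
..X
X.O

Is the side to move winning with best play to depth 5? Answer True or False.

O winning at [X.O/..X/X.O]: True

[X.O/..X/X.O] O move#1: (0,1):-1/XOO/..X/X.O, (1,0):+1/X.O/O.X/X.O*, (1,1):-1/X.O/.OX/X.O, (2,1):-1/X.O/..X/XOO
[X.O/O.X/X.O] X move#2: (0,1):-1/XXO/O.X/X.O*, (1,1):-1/X.O/OXX/X.O, (2,1):-1/X.O/O.X/XXO
[XXO/O.X/X.O] O move#3: (1,1):+1/XXO/OOX/X.O*, (2,1):-1/XXO/O.X/XOO
[XXO/OOX/X.O] end (terminal -1, X#4); searched X.O/..X/X.O to 5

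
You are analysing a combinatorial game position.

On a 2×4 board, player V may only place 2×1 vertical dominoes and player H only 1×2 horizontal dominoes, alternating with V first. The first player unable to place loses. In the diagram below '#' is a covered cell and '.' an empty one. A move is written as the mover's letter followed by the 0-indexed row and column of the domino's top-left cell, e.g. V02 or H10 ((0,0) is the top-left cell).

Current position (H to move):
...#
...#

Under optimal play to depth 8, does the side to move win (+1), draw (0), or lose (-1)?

p1 H@[...#/...#]: H00[##.#/...#]+1* H01[.###/...#]+1 H10[...#/##.#]+1 H11[...#/.###]+1
p2 V@[##.#/...#]: V02[####/..##]-1*
p3 H@[####/..##]: H10[####/####]+1*
p4 V@[####/####] terminal -1; root [...#/...#] d8

value(...#/...#, H) = +1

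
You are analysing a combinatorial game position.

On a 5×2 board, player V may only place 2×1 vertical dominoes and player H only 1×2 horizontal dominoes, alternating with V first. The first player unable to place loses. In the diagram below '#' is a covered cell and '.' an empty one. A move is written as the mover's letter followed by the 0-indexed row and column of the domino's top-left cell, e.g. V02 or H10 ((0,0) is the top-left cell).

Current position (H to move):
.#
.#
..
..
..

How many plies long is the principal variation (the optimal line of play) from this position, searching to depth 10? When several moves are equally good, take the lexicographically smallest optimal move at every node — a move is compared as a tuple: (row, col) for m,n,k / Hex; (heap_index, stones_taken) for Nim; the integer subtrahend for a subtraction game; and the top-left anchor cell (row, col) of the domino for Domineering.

PV length from [.#/.#/../../..]: 3 plies

p1 H@[.#/.#/../../..]: H20[.#/.#/##/../..]-1 H30[.#/.#/../##/..]+1* H40[.#/.#/../../##]-1
p2 V@[.#/.#/../##/..]: V00[##/##/../##/..]-1* V10[.#/##/#./##/..]-1
p3 H@[##/##/../##/..]: H20[##/##/##/##/..]+1* H40[##/##/../##/##]+1
p4 V@[##/##/##/##/..] terminal -1; root [.#/.#/../../..] d10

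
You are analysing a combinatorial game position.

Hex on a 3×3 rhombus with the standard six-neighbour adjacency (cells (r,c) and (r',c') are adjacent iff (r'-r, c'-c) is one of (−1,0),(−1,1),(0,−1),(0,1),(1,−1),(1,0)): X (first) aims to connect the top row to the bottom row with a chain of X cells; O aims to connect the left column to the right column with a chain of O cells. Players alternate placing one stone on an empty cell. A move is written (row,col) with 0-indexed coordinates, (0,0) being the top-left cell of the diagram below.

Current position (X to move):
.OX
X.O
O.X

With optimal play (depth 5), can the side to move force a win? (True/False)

[.OX/X.O/O.X] X move#1: (0,0):-1/XOX/X.O/O.X*, (1,1):-1/.OX/XXO/O.X, (2,1):-1/.OX/X.O/OXX
[XOX/X.O/O.X] O move#2: (1,1):+1/XOX/XOO/O.X*, (2,1):+1/XOX/X.O/OOX
[XOX/XOO/O.X] end (terminal -1, X#3); searched .OX/X.O/O.X to 5

X winning at [.OX/X.O/O.X]: False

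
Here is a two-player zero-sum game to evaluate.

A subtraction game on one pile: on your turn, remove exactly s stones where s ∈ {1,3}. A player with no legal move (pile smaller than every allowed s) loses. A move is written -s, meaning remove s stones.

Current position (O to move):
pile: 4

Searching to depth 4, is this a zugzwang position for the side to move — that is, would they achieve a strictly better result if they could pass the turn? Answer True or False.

[4] O move#1: -1:-1/3*, -3:-1/1
[3] X move#2: -1:+1/2*, -3:+1/0
[2] O move#3: -1:-1/1*
[1] X move#4: -1:+1/0*
[0] end (terminal -1, O#5); searched 4 to 4
pass branch (X moves first from the same position):
  | [4] X move#1: -1:-1/3*, -3:-1/1
  | [3] O move#2: -1:+1/2*, -3:+1/0
  | [2] X move#3: -1:-1/1*
  | [1] O move#4: -1:+1/0*
  | [0] end (terminal -1, X#5); searched 4 to 4
O moving scores -1; O passing scores +1

zugzwang(4, O) = True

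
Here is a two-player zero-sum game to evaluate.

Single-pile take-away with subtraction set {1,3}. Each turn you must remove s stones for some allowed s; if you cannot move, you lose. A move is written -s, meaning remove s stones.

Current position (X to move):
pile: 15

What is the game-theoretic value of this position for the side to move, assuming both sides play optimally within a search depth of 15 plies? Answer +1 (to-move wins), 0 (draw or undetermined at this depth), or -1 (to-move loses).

value(15, X) = +1

[15] X move#1: -1:+1/14*, -3:+1/12
[14] O move#2: -1:-1/13*, -3:-1/11
[13] X move#3: -1:+1/12*, -3:+1/10
[12] O move#4: -1:-1/11*, -3:-1/9
[11] X move#5: -1:+1/10*, -3:+1/8
[10] O move#6: -1:-1/9*, -3:-1/7
[9] X move#7: -1:+1/8*, -3:+1/6
[8] O move#8: -1:-1/7*, -3:-1/5
[7] X move#9: -1:+1/6*, -3:+1/4
[6] O move#10: -1:-1/5*, -3:-1/3
[5] X move#11: -1:+1/4*, -3:+1/2
[4] O move#12: -1:-1/3*, -3:-1/1
[3] X move#13: -1:+1/2*, -3:+1/0
[2] O move#14: -1:-1/1*
[1] X move#15: -1:+1/0*
[0] end (terminal -1, O#16); searched 15 to 15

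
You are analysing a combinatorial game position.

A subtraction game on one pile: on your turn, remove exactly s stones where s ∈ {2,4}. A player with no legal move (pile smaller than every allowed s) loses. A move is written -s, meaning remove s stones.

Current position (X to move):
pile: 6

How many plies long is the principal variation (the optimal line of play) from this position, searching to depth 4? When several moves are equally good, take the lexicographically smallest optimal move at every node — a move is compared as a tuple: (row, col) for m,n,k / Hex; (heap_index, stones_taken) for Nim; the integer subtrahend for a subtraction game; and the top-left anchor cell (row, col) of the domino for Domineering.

ply 1, X at 6 | -2=-1→4*; -4=-1→2
ply 2, O at 4 | -2=-1→2; -4=+1→0*
ply 3: 0 is terminal -1 (X); from 6 depth 4

PV length from [6]: 2 plies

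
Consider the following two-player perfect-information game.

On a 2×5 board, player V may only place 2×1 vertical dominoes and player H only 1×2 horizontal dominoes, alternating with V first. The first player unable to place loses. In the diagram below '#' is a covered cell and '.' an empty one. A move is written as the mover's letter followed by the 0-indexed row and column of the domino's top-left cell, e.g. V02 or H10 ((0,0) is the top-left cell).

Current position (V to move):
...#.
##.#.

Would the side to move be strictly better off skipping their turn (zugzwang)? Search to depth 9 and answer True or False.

p1 V@[...#./##.#.]: V02[..##./####.]+1* V04[...##/##.##]-1
p2 H@[..##./####.]: H00[####./####.]-1*
p3 V@[####./####.]: V04[#####/#####]+1*
p4 H@[#####/#####] terminal -1; root [...#./##.#.] d9
pass branch (H moves first from the same position):
  | p1 H@[...#./##.#.]: H00[##.#./##.#.]-1* H01[.###./##.#.]-1
  | p2 V@[##.#./##.#.]: V02[####./####.]+1* V04[##.##/##.##]+1
  | p3 H@[####./####.] terminal -1; root [...#./##.#.] d9
V moving scores +1; V passing scores +1

zugzwang(...#./##.#., V) = False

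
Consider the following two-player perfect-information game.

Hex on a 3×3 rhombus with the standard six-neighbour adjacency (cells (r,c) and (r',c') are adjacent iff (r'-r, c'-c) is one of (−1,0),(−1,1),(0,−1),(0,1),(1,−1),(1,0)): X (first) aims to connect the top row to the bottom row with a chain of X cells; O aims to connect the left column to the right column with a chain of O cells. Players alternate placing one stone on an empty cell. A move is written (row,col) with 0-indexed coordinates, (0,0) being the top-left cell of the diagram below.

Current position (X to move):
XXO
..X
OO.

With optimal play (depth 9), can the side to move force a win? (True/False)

ply 1, X at XXO/..X/OO. | (1,0)=-1→XXO/X.X/OO.*; (1,1)=-1→XXO/.XX/OO.; (2,2)=-1→XXO/..X/OOX
ply 2, O at XXO/X.X/OO. | (1,1)=+1→XXO/XOX/OO.*; (2,2)=+1→XXO/X.X/OOO
ply 3: XXO/XOX/OO. is terminal -1 (X); from XXO/..X/OO. depth 9

X winning at [XXO/..X/OO.]: False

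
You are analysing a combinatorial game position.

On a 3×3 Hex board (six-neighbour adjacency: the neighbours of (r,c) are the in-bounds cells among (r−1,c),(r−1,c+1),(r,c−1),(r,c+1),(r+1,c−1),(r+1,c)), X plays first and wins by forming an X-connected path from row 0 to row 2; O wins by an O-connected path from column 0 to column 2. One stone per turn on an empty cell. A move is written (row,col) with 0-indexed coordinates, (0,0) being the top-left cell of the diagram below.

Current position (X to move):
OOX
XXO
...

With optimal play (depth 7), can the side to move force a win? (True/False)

[OOX/XXO/...] X move#1: (2,0):+1/OOX/XXO/X..*, (2,1):+1/OOX/XXO/.X., (2,2):+1/OOX/XXO/..X
[OOX/XXO/X..] end (terminal -1, O#2); searched OOX/XXO/... to 7

X winning at [OOX/XXO/...]: True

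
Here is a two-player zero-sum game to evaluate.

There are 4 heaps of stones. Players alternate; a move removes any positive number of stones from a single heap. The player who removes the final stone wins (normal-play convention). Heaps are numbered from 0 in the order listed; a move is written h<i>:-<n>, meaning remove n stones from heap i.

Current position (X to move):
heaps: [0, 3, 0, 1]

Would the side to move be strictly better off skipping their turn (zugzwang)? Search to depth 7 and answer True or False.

ply 1, X at (0,3,0,1) | h1:-1=-1→(0,2,0,1); h1:-2=+1→(0,1,0,1)*; h1:-3=-1→(0,0,0,1); h3:-1=-1→(0,3,0,0)
ply 2, O at (0,1,0,1) | h1:-1=-1→(0,0,0,1)*; h3:-1=-1→(0,1,0,0)
ply 3, X at (0,0,0,1) | h3:-1=+1→(0,0,0,0)*
ply 4: (0,0,0,0) is terminal -1 (O); from (0,3,0,1) depth 7
suppose X passes — search the same position with O to move:
pass> ply 1, O at (0,3,0,1) | h1:-1=-1→(0,2,0,1); h1:-2=+1→(0,1,0,1)*; h1:-3=-1→(0,0,0,1); h3:-1=-1→(0,3,0,0)
pass> ply 2, X at (0,1,0,1) | h1:-1=-1→(0,0,0,1)*; h3:-1=-1→(0,1,0,0)
pass> ply 3, O at (0,0,0,1) | h3:-1=+1→(0,0,0,0)*
pass> ply 4: (0,0,0,0) is terminal -1 (X); from (0,3,0,1) depth 7
for X: play +1, pass -1

zugzwang((0,3,0,1), X) = False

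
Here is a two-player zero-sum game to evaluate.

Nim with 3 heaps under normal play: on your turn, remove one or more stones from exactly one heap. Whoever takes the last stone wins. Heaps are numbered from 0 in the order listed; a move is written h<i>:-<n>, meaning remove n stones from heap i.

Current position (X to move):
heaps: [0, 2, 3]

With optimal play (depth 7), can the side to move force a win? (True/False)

X winning at [(0,2,3)]: True

p1 X@[(0,2,3)]: h1:-1[(0,1,3)]-1 h1:-2[(0,0,3)]-1 h2:-1[(0,2,2)]+1* h2:-2[(0,2,1)]-1 h2:-3[(0,2,0)]-1
p2 O@[(0,2,2)]: h1:-1[(0,1,2)]-1* h1:-2[(0,0,2)]-1 h2:-1[(0,2,1)]-1 h2:-2[(0,2,0)]-1
p3 X@[(0,1,2)]: h1:-1[(0,0,2)]-1 h2:-1[(0,1,1)]+1* h2:-2[(0,1,0)]-1
p4 O@[(0,1,1)]: h1:-1[(0,0,1)]-1* h2:-1[(0,1,0)]-1
p5 X@[(0,0,1)]: h2:-1[(0,0,0)]+1*
p6 O@[(0,0,0)] terminal -1; root [(0,2,3)] d7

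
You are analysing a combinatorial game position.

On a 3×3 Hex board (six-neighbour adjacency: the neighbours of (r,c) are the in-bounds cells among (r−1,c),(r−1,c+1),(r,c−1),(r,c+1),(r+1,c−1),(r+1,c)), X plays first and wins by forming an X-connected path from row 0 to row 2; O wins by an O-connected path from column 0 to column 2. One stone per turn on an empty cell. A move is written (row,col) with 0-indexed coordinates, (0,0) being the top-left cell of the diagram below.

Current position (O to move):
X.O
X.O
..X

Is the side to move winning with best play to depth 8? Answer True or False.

ply 1, O at X.O/X.O/..X | (0,1)=-1→XOO/X.O/..X; (1,1)=-1→X.O/XOO/..X; (2,0)=+1→X.O/X.O/O.X*; (2,1)=-1→X.O/X.O/.OX
ply 2, X at X.O/X.O/O.X | (0,1)=-1→XXO/X.O/O.X*; (1,1)=-1→X.O/XXO/O.X; (2,1)=-1→X.O/X.O/OXX
ply 3, O at XXO/X.O/O.X | (1,1)=+1→XXO/XOO/O.X*; (2,1)=+1→XXO/X.O/OOX
ply 4: XXO/XOO/O.X is terminal -1 (X); from X.O/X.O/..X depth 8

O winning at [X.O/X.O/..X]: True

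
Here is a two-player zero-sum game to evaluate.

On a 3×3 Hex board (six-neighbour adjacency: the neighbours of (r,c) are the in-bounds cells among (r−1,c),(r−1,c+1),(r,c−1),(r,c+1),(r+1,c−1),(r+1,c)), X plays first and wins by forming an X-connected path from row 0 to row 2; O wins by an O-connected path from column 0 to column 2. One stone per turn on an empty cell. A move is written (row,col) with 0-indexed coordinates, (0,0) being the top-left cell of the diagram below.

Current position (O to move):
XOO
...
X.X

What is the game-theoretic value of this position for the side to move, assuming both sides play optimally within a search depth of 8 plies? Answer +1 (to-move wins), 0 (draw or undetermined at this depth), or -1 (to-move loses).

value(XOO/.../X.X, O) = +1

[XOO/.../X.X] O move#1: (1,0):+1/XOO/O../X.X*, (1,1):-1/XOO/.O./X.X, (1,2):-1/XOO/..O/X.X, (2,1):-1/XOO/.../XOX
[XOO/O../X.X] end (terminal -1, X#2); searched XOO/.../X.X to 8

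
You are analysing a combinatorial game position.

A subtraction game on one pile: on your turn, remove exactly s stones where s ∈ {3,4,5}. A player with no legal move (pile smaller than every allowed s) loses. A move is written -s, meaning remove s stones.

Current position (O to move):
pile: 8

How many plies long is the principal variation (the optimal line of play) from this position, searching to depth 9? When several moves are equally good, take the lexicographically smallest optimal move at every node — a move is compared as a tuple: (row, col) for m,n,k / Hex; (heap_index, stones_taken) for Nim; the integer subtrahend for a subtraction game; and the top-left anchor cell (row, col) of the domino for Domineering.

ply 1, O at 8 | -3=-1→5*; -4=-1→4; -5=-1→3
ply 2, X at 5 | -3=+1→2*; -4=+1→1; -5=+1→0
ply 3: 2 is terminal -1 (O); from 8 depth 9

PV length from [8]: 2 plies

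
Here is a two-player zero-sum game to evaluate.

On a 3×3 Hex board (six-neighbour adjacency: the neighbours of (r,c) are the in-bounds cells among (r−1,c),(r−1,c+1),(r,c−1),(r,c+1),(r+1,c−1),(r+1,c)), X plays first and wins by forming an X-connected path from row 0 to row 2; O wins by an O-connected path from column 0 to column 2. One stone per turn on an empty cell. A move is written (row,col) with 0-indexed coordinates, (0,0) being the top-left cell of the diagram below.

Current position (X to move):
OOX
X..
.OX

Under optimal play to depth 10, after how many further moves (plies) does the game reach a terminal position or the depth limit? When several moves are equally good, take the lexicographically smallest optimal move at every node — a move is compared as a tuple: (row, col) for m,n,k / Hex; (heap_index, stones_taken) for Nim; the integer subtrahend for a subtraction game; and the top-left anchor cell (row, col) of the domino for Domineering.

PV length from [OOX/X../.OX]: 3 plies

[OOX/X../.OX] X move#1: (1,1):+1/OOX/XX./.OX*, (1,2):+1/OOX/X.X/.OX, (2,0):+1/OOX/X../XOX
[OOX/XX./.OX] O move#2: (1,2):-1/OOX/XXO/.OX*, (2,0):-1/OOX/XX./OOX
[OOX/XXO/.OX] X move#3: (2,0):+1/OOX/XXO/XOX*
[OOX/XXO/XOX] end (terminal -1, O#4); searched OOX/X../.OX to 10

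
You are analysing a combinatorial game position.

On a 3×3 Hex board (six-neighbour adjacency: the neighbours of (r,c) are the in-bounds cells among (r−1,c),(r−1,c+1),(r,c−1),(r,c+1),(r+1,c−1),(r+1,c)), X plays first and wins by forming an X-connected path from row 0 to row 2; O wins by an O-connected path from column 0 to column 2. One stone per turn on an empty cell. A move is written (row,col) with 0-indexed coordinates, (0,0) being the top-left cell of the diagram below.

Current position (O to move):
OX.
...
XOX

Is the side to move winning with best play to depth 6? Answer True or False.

[OX./.../XOX] O move#1: (0,2):-1/OXO/.../XOX*, (1,0):-1/OX./O../XOX, (1,1):-1/OX./.O./XOX, (1,2):-1/OX./..O/XOX
[OXO/.../XOX] X move#2: (1,0):+1/OXO/X../XOX*, (1,1):+1/OXO/.X./XOX, (1,2):+1/OXO/..X/XOX
[OXO/X../XOX] end (terminal -1, O#3); searched OX./.../XOX to 6

O winning at [OX./.../XOX]: False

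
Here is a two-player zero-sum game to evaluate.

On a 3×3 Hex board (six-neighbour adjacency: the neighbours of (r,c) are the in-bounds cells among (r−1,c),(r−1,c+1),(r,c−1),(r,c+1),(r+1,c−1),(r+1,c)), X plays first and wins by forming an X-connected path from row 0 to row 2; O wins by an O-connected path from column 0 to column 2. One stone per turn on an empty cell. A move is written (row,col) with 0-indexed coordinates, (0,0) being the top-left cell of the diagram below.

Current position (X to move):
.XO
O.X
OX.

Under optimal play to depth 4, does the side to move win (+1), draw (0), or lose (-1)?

[.XO/O.X/OX.] X move#1: (0,0):-1/XXO/O.X/OX., (1,1):+1/.XO/OXX/OX.*, (2,2):-1/.XO/O.X/OXX
[.XO/OXX/OX.] end (terminal -1, O#2); searched .XO/O.X/OX. to 4

value(.XO/O.X/OX., X) = +1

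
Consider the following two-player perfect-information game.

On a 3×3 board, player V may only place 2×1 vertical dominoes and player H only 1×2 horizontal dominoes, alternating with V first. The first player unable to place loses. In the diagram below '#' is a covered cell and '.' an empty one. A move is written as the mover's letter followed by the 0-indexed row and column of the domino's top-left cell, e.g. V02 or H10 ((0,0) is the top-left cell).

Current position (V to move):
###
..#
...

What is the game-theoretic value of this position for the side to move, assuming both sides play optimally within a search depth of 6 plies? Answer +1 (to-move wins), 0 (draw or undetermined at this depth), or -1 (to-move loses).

value(###/..#/..., V) = +1

p1 V@[###/..#/...]: V10[###/#.#/#..]-1 V11[###/.##/.#.]+1*
p2 H@[###/.##/.#.] terminal -1; root [###/..#/...] d6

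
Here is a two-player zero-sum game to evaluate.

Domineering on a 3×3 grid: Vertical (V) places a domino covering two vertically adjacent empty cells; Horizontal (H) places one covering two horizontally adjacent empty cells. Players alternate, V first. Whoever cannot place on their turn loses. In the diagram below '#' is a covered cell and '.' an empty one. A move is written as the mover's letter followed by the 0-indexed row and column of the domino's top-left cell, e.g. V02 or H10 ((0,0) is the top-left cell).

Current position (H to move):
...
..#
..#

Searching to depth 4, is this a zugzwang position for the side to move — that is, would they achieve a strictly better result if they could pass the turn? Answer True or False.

p1 H@[.../..#/..#]: H00[##./..#/..#]-1 H01[.##/..#/..#]-1 H10[.../###/..#]+1* H20[.../..#/###]-1
p2 V@[.../###/..#] terminal -1; root [.../..#/..#] d4
if H skipped the turn, V would face:
~ p1 V@[.../..#/..#]: V00[#../#.#/..#]+1* V01[.#./.##/..#]+1 V10[.../#.#/#.#]+1 V11[.../.##/.##]+1
~ p2 H@[#../#.#/..#]: H01[###/#.#/..#]-1* H20[#../#.#/###]-1
~ p3 V@[###/#.#/..#]: V11[###/###/.##]+1*
~ p4 H@[###/###/.##] terminal -1; root [.../..#/..#] d4
compare (H): move=+1 vs pass=-1

zugzwang(.../..#/..#, H) = False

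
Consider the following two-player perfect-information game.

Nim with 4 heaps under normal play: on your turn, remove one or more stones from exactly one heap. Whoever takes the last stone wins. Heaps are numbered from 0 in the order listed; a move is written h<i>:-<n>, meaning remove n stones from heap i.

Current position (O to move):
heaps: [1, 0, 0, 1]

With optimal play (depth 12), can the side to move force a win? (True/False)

O winning at [(1,0,0,1)]: False

ply 1, O at (1,0,0,1) | h0:-1=-1→(0,0,0,1)*; h3:-1=-1→(1,0,0,0)
ply 2, X at (0,0,0,1) | h3:-1=+1→(0,0,0,0)*
ply 3: (0,0,0,0) is terminal -1 (O); from (1,0,0,1) depth 12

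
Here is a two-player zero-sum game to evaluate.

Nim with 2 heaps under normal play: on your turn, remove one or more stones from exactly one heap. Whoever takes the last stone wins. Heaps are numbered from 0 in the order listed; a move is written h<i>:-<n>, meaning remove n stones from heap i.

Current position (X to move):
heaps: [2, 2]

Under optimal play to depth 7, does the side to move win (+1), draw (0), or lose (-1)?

value((2,2), X) = -1

[(2,2)] X move#1: h0:-1:-1/(1,2)*, h0:-2:-1/(0,2), h1:-1:-1/(2,1), h1:-2:-1/(2,0)
[(1,2)] O move#2: h0:-1:-1/(0,2), h1:-1:+1/(1,1)*, h1:-2:-1/(1,0)
[(1,1)] X move#3: h0:-1:-1/(0,1)*, h1:-1:-1/(1,0)
[(0,1)] O move#4: h1:-1:+1/(0,0)*
[(0,0)] end (terminal -1, X#5); searched (2,2) to 7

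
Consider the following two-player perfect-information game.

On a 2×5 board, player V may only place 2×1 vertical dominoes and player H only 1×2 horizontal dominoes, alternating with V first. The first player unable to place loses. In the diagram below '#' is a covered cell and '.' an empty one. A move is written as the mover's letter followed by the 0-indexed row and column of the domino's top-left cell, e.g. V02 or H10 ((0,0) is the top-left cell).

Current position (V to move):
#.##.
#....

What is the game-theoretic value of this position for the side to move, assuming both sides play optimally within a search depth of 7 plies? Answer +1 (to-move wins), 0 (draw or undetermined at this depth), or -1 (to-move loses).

value(#.##./#...., V) = -1

ply 1, V at #.##./#.... | V01=-1→####./##...*; V04=-1→#.###/#...#
ply 2, H at ####./##... | H12=-1→####./####.; H13=+1→####./##.##*
ply 3: ####./##.## is terminal -1 (V); from #.##./#.... depth 7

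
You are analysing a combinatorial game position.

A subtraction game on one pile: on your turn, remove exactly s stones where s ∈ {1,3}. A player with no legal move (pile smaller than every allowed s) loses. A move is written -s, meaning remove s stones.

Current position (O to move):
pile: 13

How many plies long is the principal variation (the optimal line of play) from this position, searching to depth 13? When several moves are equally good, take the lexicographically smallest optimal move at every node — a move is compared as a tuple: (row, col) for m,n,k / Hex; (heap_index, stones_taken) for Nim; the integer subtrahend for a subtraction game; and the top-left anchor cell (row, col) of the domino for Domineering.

p1 O@[13]: -1[12]+1* -3[10]+1
p2 X@[12]: -1[11]-1* -3[9]-1
p3 O@[11]: -1[10]+1* -3[8]+1
p4 X@[10]: -1[9]-1* -3[7]-1
p5 O@[9]: -1[8]+1* -3[6]+1
p6 X@[8]: -1[7]-1* -3[5]-1
p7 O@[7]: -1[6]+1* -3[4]+1
p8 X@[6]: -1[5]-1* -3[3]-1
p9 O@[5]: -1[4]+1* -3[2]+1
p10 X@[4]: -1[3]-1* -3[1]-1
p11 O@[3]: -1[2]+1* -3[0]+1
p12 X@[2]: -1[1]-1*
p13 O@[1]: -1[0]+1*
p14 X@[0] terminal -1; root [13] d13

PV length from [13]: 13 plies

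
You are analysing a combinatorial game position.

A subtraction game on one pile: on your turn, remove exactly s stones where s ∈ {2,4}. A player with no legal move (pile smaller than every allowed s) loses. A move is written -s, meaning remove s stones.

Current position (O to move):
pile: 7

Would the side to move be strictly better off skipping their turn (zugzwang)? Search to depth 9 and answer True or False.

[7] O move#1: -2:-1/5*, -4:-1/3
[5] X move#2: -2:-1/3, -4:+1/1*
[1] end (terminal -1, O#3); searched 7 to 9
suppose O passes — search the same position with X to move:
pass> [7] X move#1: -2:-1/5*, -4:-1/3
pass> [5] O move#2: -2:-1/3, -4:+1/1*
pass> [1] end (terminal -1, X#3); searched 7 to 9
for O: play -1, pass +1

zugzwang(7, O) = True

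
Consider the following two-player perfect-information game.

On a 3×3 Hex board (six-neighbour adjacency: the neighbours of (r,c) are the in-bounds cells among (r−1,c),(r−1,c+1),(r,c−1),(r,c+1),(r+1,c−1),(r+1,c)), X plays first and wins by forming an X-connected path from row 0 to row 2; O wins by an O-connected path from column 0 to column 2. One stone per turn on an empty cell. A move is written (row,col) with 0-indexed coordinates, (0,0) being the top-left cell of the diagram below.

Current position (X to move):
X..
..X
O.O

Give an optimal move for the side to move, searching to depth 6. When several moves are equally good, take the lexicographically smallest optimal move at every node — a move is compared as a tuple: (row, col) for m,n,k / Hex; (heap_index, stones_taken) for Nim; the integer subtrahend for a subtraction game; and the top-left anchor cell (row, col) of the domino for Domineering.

X's best at [X../..X/O.O]: (2,1)

ply 1, X at X../..X/O.O | (0,1)=-1→XX./..X/O.O; (0,2)=-1→X.X/..X/O.O; (1,0)=-1→X../X.X/O.O; (1,1)=-1→X../.XX/O.O; (2,1)=+1→X../..X/OXO*
ply 2, O at X../..X/OXO | (0,1)=-1→XO./..X/OXO*; (0,2)=-1→X.O/..X/OXO; (1,0)=-1→X../O.X/OXO; (1,1)=-1→X../.OX/OXO
ply 3, X at XO./..X/OXO | (0,2)=+1→XOX/..X/OXO*; (1,0)=+1→XO./X.X/OXO; (1,1)=+1→XO./.XX/OXO
ply 4: XOX/..X/OXO is terminal -1 (O); from X../..X/O.O depth 6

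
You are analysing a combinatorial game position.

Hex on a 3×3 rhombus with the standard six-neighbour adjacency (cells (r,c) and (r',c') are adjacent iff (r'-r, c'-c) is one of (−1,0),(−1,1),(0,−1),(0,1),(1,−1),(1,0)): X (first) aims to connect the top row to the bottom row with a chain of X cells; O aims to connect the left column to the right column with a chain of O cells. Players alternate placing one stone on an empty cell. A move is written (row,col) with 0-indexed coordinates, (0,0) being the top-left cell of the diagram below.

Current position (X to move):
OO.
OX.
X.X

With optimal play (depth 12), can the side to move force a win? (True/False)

X winning at [OO./OX./X.X]: True

[OO./OX./X.X] X move#1: (0,2):+1/OOX/OX./X.X*, (1,2):-1/OO./OXX/X.X, (2,1):-1/OO./OX./XXX
[OOX/OX./X.X] end (terminal -1, O#2); searched OO./OX./X.X to 12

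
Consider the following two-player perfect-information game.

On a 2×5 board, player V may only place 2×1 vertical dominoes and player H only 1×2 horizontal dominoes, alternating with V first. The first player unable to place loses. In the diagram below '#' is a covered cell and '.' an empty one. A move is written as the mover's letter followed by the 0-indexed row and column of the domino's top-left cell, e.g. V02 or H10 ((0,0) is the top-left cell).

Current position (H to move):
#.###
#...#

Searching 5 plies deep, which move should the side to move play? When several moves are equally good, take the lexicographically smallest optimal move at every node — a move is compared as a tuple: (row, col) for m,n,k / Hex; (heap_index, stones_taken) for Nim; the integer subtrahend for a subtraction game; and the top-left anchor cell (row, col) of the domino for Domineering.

[#.###/#...#] H move#1: H11:+1/#.###/###.#*, H12:-1/#.###/#.###
[#.###/###.#] end (terminal -1, V#2); searched #.###/#...# to 5

H's best at [#.###/#...#]: H11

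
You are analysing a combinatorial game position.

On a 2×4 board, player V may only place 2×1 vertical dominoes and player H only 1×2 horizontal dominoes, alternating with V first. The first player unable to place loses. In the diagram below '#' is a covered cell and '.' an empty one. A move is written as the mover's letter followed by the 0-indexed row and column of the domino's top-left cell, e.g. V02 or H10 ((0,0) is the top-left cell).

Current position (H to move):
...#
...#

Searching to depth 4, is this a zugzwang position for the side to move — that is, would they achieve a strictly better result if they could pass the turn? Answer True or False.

[...#/...#] H move#1: H00:+1/##.#/...#*, H01:+1/.###/...#, H10:+1/...#/##.#, H11:+1/...#/.###
[##.#/...#] V move#2: V02:-1/####/..##*
[####/..##] H move#3: H10:+1/####/####*
[####/####] end (terminal -1, V#4); searched ...#/...# to 4
if H skipped the turn, V would face:
~ [...#/...#] V move#1: V00:-1/#..#/#..#, V01:+1/.#.#/.#.#*, V02:-1/..##/..##
~ [.#.#/.#.#] end (terminal -1, H#2); searched ...#/...# to 4
compare (H): move=+1 vs pass=-1

zugzwang(...#/...#, H) = False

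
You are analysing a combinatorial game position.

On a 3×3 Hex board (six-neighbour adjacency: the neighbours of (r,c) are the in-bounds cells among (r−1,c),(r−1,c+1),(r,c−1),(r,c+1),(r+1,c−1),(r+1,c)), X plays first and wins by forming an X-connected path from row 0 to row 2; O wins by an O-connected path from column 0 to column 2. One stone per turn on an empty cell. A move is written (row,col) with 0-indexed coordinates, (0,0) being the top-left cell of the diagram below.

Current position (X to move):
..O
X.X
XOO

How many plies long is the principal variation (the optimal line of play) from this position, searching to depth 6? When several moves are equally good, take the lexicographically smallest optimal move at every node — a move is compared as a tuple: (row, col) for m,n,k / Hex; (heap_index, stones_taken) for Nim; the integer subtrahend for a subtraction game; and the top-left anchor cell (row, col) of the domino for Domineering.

PV length from [..O/X.X/XOO]: 1 ply

p1 X@[..O/X.X/XOO]: (0,0)[X.O/X.X/XOO]+1* (0,1)[.XO/X.X/XOO]+1 (1,1)[..O/XXX/XOO]+1
p2 O@[X.O/X.X/XOO] terminal -1; root [..O/X.X/XOO] d6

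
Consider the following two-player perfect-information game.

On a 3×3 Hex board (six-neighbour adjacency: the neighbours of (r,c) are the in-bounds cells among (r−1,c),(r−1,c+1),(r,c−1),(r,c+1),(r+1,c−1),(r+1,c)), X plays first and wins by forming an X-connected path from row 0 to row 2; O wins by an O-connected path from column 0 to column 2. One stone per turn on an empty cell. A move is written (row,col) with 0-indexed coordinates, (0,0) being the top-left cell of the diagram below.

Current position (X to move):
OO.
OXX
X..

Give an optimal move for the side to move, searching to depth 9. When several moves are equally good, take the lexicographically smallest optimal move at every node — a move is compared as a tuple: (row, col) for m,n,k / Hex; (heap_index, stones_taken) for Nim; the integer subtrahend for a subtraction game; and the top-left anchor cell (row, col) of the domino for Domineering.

X's best at [OO./OXX/X..]: (0,2)

p1 X@[OO./OXX/X..]: (0,2)[OOX/OXX/X..]+1* (2,1)[OO./OXX/XX.]-1 (2,2)[OO./OXX/X.X]-1
p2 O@[OOX/OXX/X..] terminal -1; root [OO./OXX/X..] d9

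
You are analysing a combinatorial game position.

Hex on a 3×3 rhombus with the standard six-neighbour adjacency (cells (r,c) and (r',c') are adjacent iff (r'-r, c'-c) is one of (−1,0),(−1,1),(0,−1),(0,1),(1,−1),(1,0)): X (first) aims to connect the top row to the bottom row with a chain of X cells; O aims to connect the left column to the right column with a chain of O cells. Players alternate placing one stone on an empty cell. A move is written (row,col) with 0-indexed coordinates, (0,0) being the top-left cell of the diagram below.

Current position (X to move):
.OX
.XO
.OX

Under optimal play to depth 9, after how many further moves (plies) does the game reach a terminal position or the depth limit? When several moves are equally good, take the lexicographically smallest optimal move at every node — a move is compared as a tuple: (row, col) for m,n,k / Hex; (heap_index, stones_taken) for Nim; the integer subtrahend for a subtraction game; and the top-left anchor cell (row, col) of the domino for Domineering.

[.OX/.XO/.OX] X move#1: (0,0):-1/XOX/.XO/.OX, (1,0):-1/.OX/XXO/.OX, (2,0):+1/.OX/.XO/XOX*
[.OX/.XO/XOX] end (terminal -1, O#2); searched .OX/.XO/.OX to 9

PV length from [.OX/.XO/.OX]: 1 ply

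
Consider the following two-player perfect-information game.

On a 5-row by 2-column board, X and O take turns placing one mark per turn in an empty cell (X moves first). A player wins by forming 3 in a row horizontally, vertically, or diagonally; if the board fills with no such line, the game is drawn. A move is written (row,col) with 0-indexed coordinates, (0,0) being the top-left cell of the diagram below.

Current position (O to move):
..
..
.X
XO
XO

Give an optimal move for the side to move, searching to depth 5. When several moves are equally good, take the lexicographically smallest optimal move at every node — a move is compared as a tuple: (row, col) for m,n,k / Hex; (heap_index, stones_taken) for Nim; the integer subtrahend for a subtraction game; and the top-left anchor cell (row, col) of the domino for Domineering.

p1 O@[../../.X/XO/XO]: (0,0)[O./../.X/XO/XO]-1 (0,1)[.O/../.X/XO/XO]-1 (1,0)[../O./.X/XO/XO]-1 (1,1)[../.O/.X/XO/XO]-1 (2,0)[../../OX/XO/XO]+0*
p2 X@[../../OX/XO/XO]: (0,0)[X./../OX/XO/XO]+0* (0,1)[.X/../OX/XO/XO]+0 (1,0)[../X./OX/XO/XO]+0 (1,1)[../.X/OX/XO/XO]+0
p3 O@[X./../OX/XO/XO]: (0,1)[XO/../OX/XO/XO]+0* (1,0)[X./O./OX/XO/XO]+0 (1,1)[X./.O/OX/XO/XO]+0
p4 X@[XO/../OX/XO/XO]: (1,0)[XO/X./OX/XO/XO]+0* (1,1)[XO/.X/OX/XO/XO]+0
p5 O@[XO/X./OX/XO/XO]: (1,1)[XO/XO/OX/XO/XO]+0*
p6 X@[XO/XO/OX/XO/XO] terminal +0; root [../../.X/XO/XO] d5

O's best at [../../.X/XO/XO]: (2,0)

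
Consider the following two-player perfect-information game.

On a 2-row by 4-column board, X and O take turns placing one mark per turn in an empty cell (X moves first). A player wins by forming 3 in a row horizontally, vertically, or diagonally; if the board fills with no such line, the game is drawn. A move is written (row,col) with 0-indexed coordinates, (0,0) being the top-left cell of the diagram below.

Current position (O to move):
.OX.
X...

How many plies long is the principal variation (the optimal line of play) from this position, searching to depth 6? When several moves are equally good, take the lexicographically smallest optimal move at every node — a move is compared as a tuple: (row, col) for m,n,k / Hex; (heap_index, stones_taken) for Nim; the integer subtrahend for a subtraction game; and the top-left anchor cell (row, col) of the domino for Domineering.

PV length from [.OX./X...]: 5 plies

ply 1, O at .OX./X... | (0,0)=+0→OOX./X...*; (0,3)=+0→.OXO/X...; (1,1)=+0→.OX./XO..; (1,2)=+0→.OX./X.O.; (1,3)=+0→.OX./X..O
ply 2, X at OOX./X... | (0,3)=+0→OOXX/X...*; (1,1)=+0→OOX./XX..; (1,2)=+0→OOX./X.X.; (1,3)=+0→OOX./X..X
ply 3, O at OOXX/X... | (1,1)=+0→OOXX/XO..*; (1,2)=+0→OOXX/X.O.; (1,3)=+0→OOXX/X..O
ply 4, X at OOXX/XO.. | (1,2)=+0→OOXX/XOX.*; (1,3)=+0→OOXX/XO.X
ply 5, O at OOXX/XOX. | (1,3)=+0→OOXX/XOXO*
ply 6: OOXX/XOXO is terminal +0 (X); from .OX./X... depth 6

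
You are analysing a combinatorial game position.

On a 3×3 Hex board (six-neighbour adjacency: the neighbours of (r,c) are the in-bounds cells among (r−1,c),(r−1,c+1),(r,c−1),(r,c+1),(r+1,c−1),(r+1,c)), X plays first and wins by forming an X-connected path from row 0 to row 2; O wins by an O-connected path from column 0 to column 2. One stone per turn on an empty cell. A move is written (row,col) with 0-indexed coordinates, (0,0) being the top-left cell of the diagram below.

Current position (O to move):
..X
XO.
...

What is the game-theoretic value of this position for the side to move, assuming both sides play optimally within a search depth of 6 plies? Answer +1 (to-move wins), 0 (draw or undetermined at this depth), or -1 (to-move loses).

value(..X/XO./..., O) = -1

p1 O@[..X/XO./...]: (0,0)[O.X/XO./...]-1* (0,1)[.OX/XO./...]-1 (1,2)[..X/XOO/...]-1 (2,0)[..X/XO./O..]-1 (2,1)[..X/XO./.O.]-1 (2,2)[..X/XO./..O]-1
p2 X@[O.X/XO./...]: (0,1)[OXX/XO./...]+1* (1,2)[O.X/XOX/...]+1 (2,0)[O.X/XO./X..]+1 (2,1)[O.X/XO./.X.]-1 (2,2)[O.X/XO./..X]-1
p3 O@[OXX/XO./...]: (1,2)[OXX/XOO/...]-1* (2,0)[OXX/XO./O..]-1 (2,1)[OXX/XO./.O.]-1 (2,2)[OXX/XO./..O]-1
p4 X@[OXX/XOO/...]: (2,0)[OXX/XOO/X..]+1* (2,1)[OXX/XOO/.X.]-1 (2,2)[OXX/XOO/..X]-1
p5 O@[OXX/XOO/X..] terminal -1; root [..X/XO./...] d6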